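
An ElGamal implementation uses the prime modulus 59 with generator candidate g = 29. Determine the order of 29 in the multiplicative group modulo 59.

Since 29 ∈ (Z/59Z)^×, its order divides φ(59) = 59 − 1 = 58 = 2 · 29.
Divisors of 58: 1, 2, 29, 58.
Evaluate successive powers at the divisors of 58:
29^1 ≡ 29 (mod 59)
29^2 ≡ 15 (mod 59)
29^29 ≡ 1 (mod 59) ✓
Hence ord(29) = 29.

29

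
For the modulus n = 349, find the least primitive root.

2

φ(349) = 349 − 1 = 348 = 2^2 · 3 · 29.
Test candidates g = 2, 3, … against the prime factors q ∈ {2, 3, 29} of φ(349): g is a generator iff g^(348/q) ≢ 1 for every such q.
g = 2: 2^174 ≡ 348; 2^116 ≡ 226; 2^12 ≡ 257 — none is 1, so 2 is a primitive root.
Hence the least primitive root of 349 is 2.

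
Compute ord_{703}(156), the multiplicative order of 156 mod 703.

Since 156 ∈ (Z/703Z)^×, its order divides φ(703) = φ(19·37) = (19−1)·(37−1) = 18·36 = 648 = 2^3 · 3^4.
Divisors of 648: 1, 2, 3, 4, 6, 8, 9, 12, 18, 24, 27, 36, 54, 72, 81, 108, 162, 216, 324, 648.
Evaluate successive powers at the divisors of 648:
156^1 ≡ 156
156^2 ≡ 434
156^3 ≡ 216
156^4 ≡ 655
156^6 ≡ 258
156^8 ≡ 195
156^9 ≡ 191
156^12 ≡ 482
156^18 ≡ 628
156^24 ≡ 334
156^27 ≡ 438
156^36 ≡ 1
Hence ord(156) = 36.

36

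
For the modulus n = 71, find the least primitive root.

φ(71) = 71 − 1 = 70 = 2 · 5 · 7.
g is a primitive root iff g^(70/q) ≢ 1 (mod 71) for each prime q ∈ {2, 5, 7}.
g = 2: 2^35 ≡ 1 — hits 1, so not a primitive root.
g = 3: 3^35 ≡ 1 — hits 1, so not a primitive root.
g = 4: 4^35 ≡ 1 — hits 1, so not a primitive root.
g = 5: 5^35 ≡ 1 — hits 1, so not a primitive root.
g = 6: 6^35 ≡ 1 — hits 1, so not a primitive root.
g = 7: 7^35 ≡ 70; 7^14 ≡ 54; 7^10 ≡ 45 — none is 1, so 7 is a primitive root.
Hence the least primitive root of 71 is 7.

7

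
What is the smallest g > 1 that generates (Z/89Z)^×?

φ(89) = 89 − 1 = 88 = 2^3 · 11.
g is a primitive root iff g^(88/q) ≢ 1 (mod 89) for each prime q ∈ {2, 11}.
g = 2: 2^44 ≡ 1 — hits 1, so not a primitive root.
g = 3: 3^44 ≡ 88; 3^8 ≡ 64 — none is 1, so 3 is a primitive root.
The smallest primitive root modulo 89 is 3.

3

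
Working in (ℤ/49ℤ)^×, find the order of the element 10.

42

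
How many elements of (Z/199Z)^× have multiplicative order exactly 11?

10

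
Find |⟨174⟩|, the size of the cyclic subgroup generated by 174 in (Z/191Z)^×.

190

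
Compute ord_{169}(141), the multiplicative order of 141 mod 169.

156

The order of 141 must divide φ(169) = φ(13^2) = 13·(13−1) = 156 = 2^2 · 3 · 13.
Divisors of 156: 1, 2, 3, 4, 6, 12, 13, 26, 39, 52, 78, 156.
Check 141^d mod 169 for each divisor in increasing order:
141^1 ≡ 141 (mod 169)
141^2 ≡ 108 (mod 169)
141^3 ≡ 18 (mod 169)
141^4 ≡ 3 (mod 169)
141^6 ≡ 155 (mod 169)
141^12 ≡ 27 (mod 169)
141^13 ≡ 89 (mod 169)
141^26 ≡ 147 (mod 169)
141^39 ≡ 70 (mod 169)
141^52 ≡ 146 (mod 169)
141^78 ≡ 168 (mod 169)
141^156 ≡ 1 (mod 169) ✓
Therefore the multiplicative order of 141 modulo 169 is 156.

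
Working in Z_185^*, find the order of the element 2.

36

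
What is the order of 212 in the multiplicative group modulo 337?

112

The order of 212 must divide φ(337) = 337 − 1 = 336 = 2^4 · 3 · 7.
Divisors of 336: 1, 2, 3, 4, 6, 7, 8, 12, 14, 16, 21, 24, 28, 42, 48, 56, 84, 112, 168, 336.
Test each divisor d:
212^1 ≡ 212 (mod 337)
212^2 ≡ 123 (mod 337)
212^3 ≡ 127 (mod 337)
212^4 ≡ 301 (mod 337)
212^6 ≡ 290 (mod 337)
212^7 ≡ 146 (mod 337)
212^8 ≡ 285 (mod 337)
212^12 ≡ 187 (mod 337)
212^14 ≡ 85 (mod 337)
212^16 ≡ 8 (mod 337)
212^21 ≡ 278 (mod 337)
212^24 ≡ 258 (mod 337)
212^28 ≡ 148 (mod 337)
212^42 ≡ 111 (mod 337)
212^48 ≡ 175 (mod 337)
212^56 ≡ 336 (mod 337)
212^84 ≡ 189 (mod 337)
212^112 ≡ 1 (mod 337) ✓
The smallest such exponent is 112, so the order of 212 is 112.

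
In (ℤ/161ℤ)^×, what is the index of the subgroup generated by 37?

2

Since 37 ∈ (Z/161Z)^×, its order divides φ(161) = φ(7·23) = (7−1)·(23−1) = 6·22 = 132 = 2^2 · 3 · 11.
Divisors of 132: 1, 2, 3, 4, 6, 11, 12, 22, 33, 44, 66, 132.
Test each divisor d:
37^1 ≡ 37 (mod 161)
37^2 ≡ 81 (mod 161)
37^3 ≡ 99 (mod 161)
37^4 ≡ 121 (mod 161)
37^6 ≡ 141 (mod 161)
37^11 ≡ 137 (mod 161)
37^12 ≡ 78 (mod 161)
37^22 ≡ 93 (mod 161)
37^33 ≡ 22 (mod 161)
37^44 ≡ 116 (mod 161)
37^66 ≡ 1 (mod 161) ✓
So ord_161(37) = 66, hence |⟨37⟩| = 66.
Index = |(Z/161Z)^×| / |⟨37⟩| = 132 / 66 = 2.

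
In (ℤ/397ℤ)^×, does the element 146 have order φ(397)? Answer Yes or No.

Yes

φ(397) = 397 − 1 = 396 = 2^2 · 3^2 · 11.
Test 146^(396/q) mod 397 for each prime factor q of 396:
146^198 ≡ 396 (mod 397)  [q = 2: ≢ 1 ✓]
146^132 ≡ 34 (mod 397)  [q = 3: ≢ 1 ✓]
146^36 ≡ 16 (mod 397)  [q = 11: ≢ 1 ✓]
Every test exponent gives a nontrivial residue, hence 146 generates the full group.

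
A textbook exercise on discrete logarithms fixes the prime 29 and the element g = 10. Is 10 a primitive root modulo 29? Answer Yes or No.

φ(29) = 29 − 1 = 28 = 2^2 · 7.
10 is a primitive root mod 29 iff 10^(φ(29)/q) ≢ 1 for every prime q | φ(29), i.e. q ∈ {2, 7}.
10^14 ≡ 28 (mod 29)  [q = 2: ≢ 1 ✓]
10^4 ≡ 24 (mod 29)  [q = 7: ≢ 1 ✓]
All checks pass, so 10 has order 28 and is a primitive root modulo 29.

Yes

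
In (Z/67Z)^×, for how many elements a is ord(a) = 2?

φ(67) = 67 − 1 = 66 = 2 · 3 · 11.
In a cyclic group of order 66, there are φ(d) elements of order d for each divisor d of 66, and zero for non-divisors.
2 | 66, and φ(2) = 2 − 1 = 1.

1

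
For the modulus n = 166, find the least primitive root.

φ(166) = φ(2)·φ(83) = 1·82 = 82 = 2 · 41.
g is a primitive root iff g^(82/q) ≢ 1 (mod 166) for each prime q ∈ {2, 41}.
g = 2: gcd(2, 166) = 2 > 1, not a unit — skip.
g = 3: 3^41 ≡ 1 — hits 1, so not a primitive root.
g = 4: gcd(4, 166) = 2 > 1, not a unit — skip.
g = 5: 5^41 ≡ 165; 5^2 ≡ 25 — none is 1, so 5 is a primitive root.
The smallest primitive root modulo 166 is 5.

5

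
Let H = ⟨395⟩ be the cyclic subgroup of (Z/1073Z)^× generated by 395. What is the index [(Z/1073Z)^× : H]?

4

The order of 395 must divide φ(1073) = φ(29·37) = (29−1)·(37−1) = 28·36 = 1008 = 2^4 · 3^2 · 7.
Divisors of 1008: 1, 2, 3, 4, 6, 7, 8, 9, 12, 14, 16, 18, 21, 24, 28, 36, 42, 48, 56, 63, 72, 84, 112, 126, 144, 168, 252, 336, 504, 1008.
Evaluate successive powers at the divisors of 1008:
395^1 ≡ 395 (mod 1073)
395^2 ≡ 440 (mod 1073)
395^3 ≡ 1047 (mod 1073)
395^4 ≡ 460 (mod 1073)
395^6 ≡ 676 (mod 1073)
395^7 ≡ 916 (mod 1073)
395^8 ≡ 219 (mod 1073)
395^9 ≡ 665 (mod 1073)
395^12 ≡ 951 (mod 1073)
395^14 ≡ 1043 (mod 1073)
395^16 ≡ 749 (mod 1073)
395^18 ≡ 149 (mod 1073)
395^21 ≡ 418 (mod 1073)
395^24 ≡ 935 (mod 1073)
395^28 ≡ 900 (mod 1073)
395^36 ≡ 741 (mod 1073)
395^42 ≡ 898 (mod 1073)
395^48 ≡ 803 (mod 1073)
395^56 ≡ 958 (mod 1073)
395^63 ≡ 887 (mod 1073)
395^72 ≡ 778 (mod 1073)
395^84 ≡ 581 (mod 1073)
395^112 ≡ 349 (mod 1073)
395^126 ≡ 260 (mod 1073)
395^144 ≡ 112 (mod 1073)
395^168 ≡ 639 (mod 1073)
395^252 ≡ 1 (mod 1073) ✓
Thus |⟨395⟩| = ord(395) = 252.
The index is φ(1073) / ord(395) = 1008 / 252 = 4.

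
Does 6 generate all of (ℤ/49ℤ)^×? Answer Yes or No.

φ(49) = φ(7^2) = 7·(7−1) = 42 = 2 · 3 · 7.
Test 6^(42/q) mod 49 for each prime factor q of 42:
6^21 ≡ 48 (mod 49)  [q = 2: ≢ 1 ✓]
6^14 ≡ 1 (mod 49)  [q = 3: ≡ 1 ✗]
6^6 ≡ 8 (mod 49)  [q = 7: ≢ 1 ✓]
6^14 ≡ 1 shows ord(6) | 14, strictly less than φ(49); not a primitive root.

No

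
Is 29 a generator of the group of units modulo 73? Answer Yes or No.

Yes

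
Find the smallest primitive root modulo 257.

3

φ(257) = 257 − 1 = 256 = 2^8.
Test candidates g = 2, 3, … against the prime factors q ∈ {2} of φ(257): g is a generator iff g^(256/q) ≢ 1 for every such q.
g = 2: 2^128 ≡ 1 — hits 1, so not a primitive root.
g = 3: 3^128 ≡ 256 — none is 1, so 3 is a primitive root.
So 3 is the smallest generator of (Z/257Z)^×.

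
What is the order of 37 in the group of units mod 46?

22

By Lagrange's theorem, ord_46(37) divides φ(46) = φ(2)·φ(23) = 1·22 = 22 = 2 · 11.
Divisors of 22: 1, 2, 11, 22.
Compute 37^d (mod 46) for the divisors d until we hit 1:
37^1 ≡ 37 (mod 46)
37^2 ≡ 35 (mod 46)
37^11 ≡ 45 (mod 46)
37^22 ≡ 1 (mod 46) ✓
Therefore the multiplicative order of 37 modulo 46 is 22.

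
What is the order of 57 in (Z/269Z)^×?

By Lagrange's theorem, ord_269(57) divides φ(269) = 269 − 1 = 268 = 2^2 · 67.
Divisors of 268: 1, 2, 4, 67, 134, 268.
Check 57^d mod 269 for each divisor in increasing order:
57^1 ≡ 57 (mod 269)
57^2 ≡ 21 (mod 269)
57^4 ≡ 172 (mod 269)
57^67 ≡ 1 (mod 269) ✓
So ord_269(57) = 67.

67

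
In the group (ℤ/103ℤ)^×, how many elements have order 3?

φ(103) = 103 − 1 = 102 = 2 · 3 · 17.
Since (Z/103Z)^× is cyclic of order 102, the number of elements of order d is φ(d) when d | 102 and 0 otherwise.
3 | 102, and φ(3) = 3 − 1 = 2.

2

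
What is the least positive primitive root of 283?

φ(283) = 283 − 1 = 282 = 2 · 3 · 47.
Test candidates g = 2, 3, … against the prime factors q ∈ {2, 3, 47} of φ(283): g is a generator iff g^(282/q) ≢ 1 for every such q.
g = 2: 2^141 ≡ 282; 2^94 ≡ 1 — hits 1, so not a primitive root.
g = 3: 3^141 ≡ 282; 3^94 ≡ 238; 3^6 ≡ 163 — none is 1, so 3 is a primitive root.
Hence the least primitive root of 283 is 3.

3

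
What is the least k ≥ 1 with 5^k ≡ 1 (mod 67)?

22

The order of 5 must divide φ(67) = 67 − 1 = 66 = 2 · 3 · 11.
Divisors of 66: 1, 2, 3, 6, 11, 22, 33, 66.
Test each divisor d:
5^1 ≡ 5 (mod 67)
5^2 ≡ 25 (mod 67)
5^3 ≡ 58 (mod 67)
5^6 ≡ 14 (mod 67)
5^11 ≡ 66 (mod 67)
5^22 ≡ 1 (mod 67) ✓
Therefore the multiplicative order of 5 modulo 67 is 22.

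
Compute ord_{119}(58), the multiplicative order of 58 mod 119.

48

The order of 58 must divide φ(119) = φ(7·17) = (7−1)·(17−1) = 6·16 = 96 = 2^5 · 3.
Divisors of 96: 1, 2, 3, 4, 6, 8, 12, 16, 24, 32, 48, 96.
Check 58^d mod 119 for each divisor in increasing order:
58^1 ≡ 58
58^2 ≡ 32
58^3 ≡ 71
58^4 ≡ 72
58^6 ≡ 43
58^8 ≡ 67
58^12 ≡ 64
58^16 ≡ 86
58^24 ≡ 50
58^32 ≡ 18
58^48 ≡ 1
So ord_119(58) = 48.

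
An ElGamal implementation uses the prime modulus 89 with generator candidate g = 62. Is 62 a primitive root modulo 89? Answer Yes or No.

Yes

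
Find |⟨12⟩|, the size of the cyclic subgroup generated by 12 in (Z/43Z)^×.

42

Since 12 ∈ (Z/43Z)^×, its order divides φ(43) = 43 − 1 = 42 = 2 · 3 · 7.
Divisors of 42: 1, 2, 3, 6, 7, 14, 21, 42.
Test each divisor d:
12^1 ≡ 12 (mod 43)
12^2 ≡ 15 (mod 43)
12^3 ≡ 8 (mod 43)
12^6 ≡ 21 (mod 43)
12^7 ≡ 37 (mod 43)
12^14 ≡ 36 (mod 43)
12^21 ≡ 42 (mod 43)
12^42 ≡ 1 (mod 43) ✓
Therefore the multiplicative order of 12 modulo 43 is 42.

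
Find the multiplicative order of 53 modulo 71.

70

Since 53 ∈ (Z/71Z)^×, its order divides φ(71) = 71 − 1 = 70 = 2 · 5 · 7.
Divisors of 70: 1, 2, 5, 7, 10, 14, 35, 70.
Test each divisor d:
53^1 ≡ 53
53^2 ≡ 40
53^5 ≡ 26
53^7 ≡ 46
53^10 ≡ 37
53^14 ≡ 57
53^35 ≡ 70
53^70 ≡ 1
So ord_71(53) = 70.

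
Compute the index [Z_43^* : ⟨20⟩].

1

By Lagrange's theorem, ord_43(20) divides φ(43) = 43 − 1 = 42 = 2 · 3 · 7.
Divisors of 42: 1, 2, 3, 6, 7, 14, 21, 42.
Compute 20^d (mod 43) for the divisors d until we hit 1:
20^1 ≡ 20
20^2 ≡ 13
20^3 ≡ 2
20^6 ≡ 4
20^7 ≡ 37
20^14 ≡ 36
20^21 ≡ 42
20^42 ≡ 1
Thus |⟨20⟩| = ord(20) = 42.
The index is φ(43) / ord(20) = 42 / 42 = 1.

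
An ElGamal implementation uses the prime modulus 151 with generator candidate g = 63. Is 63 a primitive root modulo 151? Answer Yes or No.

φ(151) = 151 − 1 = 150 = 2 · 3 · 5^2.
Test 63^(150/q) mod 151 for each prime factor q of 150:
63^75 ≡ 150 (mod 151)  [q = 2: ≢ 1 ✓]
63^50 ≡ 32 (mod 151)  [q = 3: ≢ 1 ✓]
63^30 ≡ 64 (mod 151)  [q = 5: ≢ 1 ✓]
None equal 1, so ord_151(63) = 150: 63 is a primitive root.

Yes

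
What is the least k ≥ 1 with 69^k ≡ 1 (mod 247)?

6

The order of 69 must divide φ(247) = φ(13·19) = (13−1)·(19−1) = 12·18 = 216 = 2^3 · 3^3.
Divisors of 216: 1, 2, 3, 4, 6, 8, 9, 12, 18, 24, 27, 36, 54, 72, 108, 216.
Compute 69^d (mod 247) for the divisors d until we hit 1:
69^1 ≡ 69 (mod 247)
69^2 ≡ 68 (mod 247)
69^3 ≡ 246 (mod 247)
69^4 ≡ 178 (mod 247)
69^6 ≡ 1 (mod 247) ✓
Hence ord(69) = 6.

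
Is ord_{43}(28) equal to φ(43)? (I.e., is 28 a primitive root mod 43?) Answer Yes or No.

Yes

φ(43) = 43 − 1 = 42 = 2 · 3 · 7.
28 is a primitive root mod 43 iff 28^(φ(43)/q) ≢ 1 for every prime q | φ(43), i.e. q ∈ {2, 3, 7}.
28^21 ≡ 42 (mod 43)  [q = 2: ≢ 1 ✓]
28^14 ≡ 6 (mod 43)  [q = 3: ≢ 1 ✓]
28^6 ≡ 11 (mod 43)  [q = 7: ≢ 1 ✓]
All checks pass, so 28 has order 42 and is a primitive root modulo 43.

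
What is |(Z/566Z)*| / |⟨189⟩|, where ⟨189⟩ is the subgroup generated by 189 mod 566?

Since 189 ∈ (Z/566Z)^×, its order divides φ(566) = φ(2)·φ(283) = 1·282 = 282 = 2 · 3 · 47.
Divisors of 282: 1, 2, 3, 6, 47, 94, 141, 282.
Check 189^d mod 566 for each divisor in increasing order:
189^1 ≡ 189 (mod 566)
189^2 ≡ 63 (mod 566)
189^3 ≡ 21 (mod 566)
189^6 ≡ 441 (mod 566)
189^47 ≡ 45 (mod 566)
189^94 ≡ 327 (mod 566)
189^141 ≡ 565 (mod 566)
189^282 ≡ 1 (mod 566) ✓
So ord_566(189) = 282, hence |⟨189⟩| = 282.
The index is φ(566) / ord(189) = 282 / 282 = 1.

1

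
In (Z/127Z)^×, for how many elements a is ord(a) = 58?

0

φ(127) = 127 − 1 = 126 = 2 · 3^2 · 7.
Since (Z/127Z)^× is cyclic of order 126, the number of elements of order d is φ(d) when d | 126 and 0 otherwise.
Here 126 is not a multiple of 58, so there are no elements of order 58.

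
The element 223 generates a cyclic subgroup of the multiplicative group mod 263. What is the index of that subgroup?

ord(223) | φ(263) = 263 − 1 = 262 = 2 · 131.
Divisors of 262: 1, 2, 131, 262.
Compute 223^d (mod 263) for the divisors d until we hit 1:
223^1 ≡ 223 (mod 263)
223^2 ≡ 22 (mod 263)
223^131 ≡ 1 (mod 263) ✓
Thus |⟨223⟩| = ord(223) = 131.
[(Z/263Z)^× : ⟨223⟩] = 262/131 = 2.

2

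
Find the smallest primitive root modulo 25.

2

φ(25) = φ(5^2) = 5·(5−1) = 20 = 2^2 · 5.
Test candidates g = 2, 3, … against the prime factors q ∈ {2, 5} of φ(25): g is a generator iff g^(20/q) ≢ 1 for every such q.
g = 2: 2^10 ≡ 24; 2^4 ≡ 16 — none is 1, so 2 is a primitive root.
So 2 is the smallest generator of (Z/25Z)^×.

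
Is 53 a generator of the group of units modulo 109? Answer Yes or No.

φ(109) = 109 − 1 = 108 = 2^2 · 3^3.
Test 53^(108/q) mod 109 for each prime factor q of 108:
53^54 ≡ 108 (mod 109)  [q = 2: ≢ 1 ✓]
53^36 ≡ 63 (mod 109)  [q = 3: ≢ 1 ✓]
All checks pass, so 53 has order 108 and is a primitive root modulo 109.

Yes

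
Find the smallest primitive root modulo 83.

2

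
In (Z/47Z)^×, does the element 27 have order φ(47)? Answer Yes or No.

φ(47) = 47 − 1 = 46 = 2 · 23.
It suffices to check that the order of 27 is not a proper divisor of 46: compute 27^(46/q) for q ∈ {2, 23}.
27^23 ≡ 1 (mod 47)  [q = 2: ≡ 1 ✗]
27^2 ≡ 24 (mod 47)  [q = 23: ≢ 1 ✓]
27^23 ≡ 1 shows ord(27) | 23, strictly less than φ(47); not a primitive root.

No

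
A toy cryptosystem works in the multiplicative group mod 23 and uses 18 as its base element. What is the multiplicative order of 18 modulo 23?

11

By Lagrange's theorem, ord_23(18) divides φ(23) = 23 − 1 = 22 = 2 · 11.
Divisors of 22: 1, 2, 11, 22.
Evaluate successive powers at the divisors of 22:
18^1 ≡ 18 (mod 23)
18^2 ≡ 2 (mod 23)
18^11 ≡ 1 (mod 23) ✓
Therefore the multiplicative order of 18 modulo 23 is 11.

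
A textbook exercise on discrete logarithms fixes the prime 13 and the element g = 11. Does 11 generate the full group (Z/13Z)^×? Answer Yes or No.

φ(13) = 13 − 1 = 12 = 2^2 · 3.
An element g generates (Z/13Z)^× iff g^(12/q) ≢ 1 (mod 13) for each prime q ∈ {2, 3}.
11^6 ≡ 12 (mod 13)  [q = 2: ≢ 1 ✓]
11^4 ≡ 3 (mod 13)  [q = 3: ≢ 1 ✓]
All checks pass, so 11 has order 12 and is a primitive root modulo 13.

Yes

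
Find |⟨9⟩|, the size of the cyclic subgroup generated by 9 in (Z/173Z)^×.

86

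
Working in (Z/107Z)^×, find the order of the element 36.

The order of 36 must divide φ(107) = 107 − 1 = 106 = 2 · 53.
Divisors of 106: 1, 2, 53, 106.
Check 36^d mod 107 for each divisor in increasing order:
36^1 ≡ 36
36^2 ≡ 12
36^53 ≡ 1
Hence ord(36) = 53.

53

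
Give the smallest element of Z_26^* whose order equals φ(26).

7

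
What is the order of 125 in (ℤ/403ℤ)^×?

ord(125) | φ(403) = φ(13·31) = (13−1)·(31−1) = 12·30 = 360 = 2^3 · 3^2 · 5.
Divisors of 360: 1, 2, 3, 4, 5, 6, 8, 9, 10, 12, 15, 18, 20, 24, 30, 36, 40, 45, 60, 72, 90, 120, 180, 360.
Evaluate successive powers at the divisors of 360:
125^1 ≡ 125 (mod 403)
125^2 ≡ 311 (mod 403)
125^3 ≡ 187 (mod 403)
125^4 ≡ 1 (mod 403) ✓
The smallest such exponent is 4, so the order of 125 is 4.

4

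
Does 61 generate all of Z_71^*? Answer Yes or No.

Yes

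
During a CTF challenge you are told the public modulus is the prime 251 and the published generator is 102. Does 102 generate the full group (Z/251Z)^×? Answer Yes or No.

No

φ(251) = 251 − 1 = 250 = 2 · 5^3.
102 is a primitive root mod 251 iff 102^(φ(251)/q) ≢ 1 for every prime q | φ(251), i.e. q ∈ {2, 5}.
102^125 ≡ 250 (mod 251)  [q = 2: ≢ 1 ✓]
102^50 ≡ 1 (mod 251)  [q = 5: ≡ 1 ✗]
The check at q = 5 fails, so 102 generates a proper subgroup.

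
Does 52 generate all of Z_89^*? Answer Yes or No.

No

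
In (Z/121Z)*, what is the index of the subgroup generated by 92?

2

The order of 92 must divide φ(121) = φ(11^2) = 11·(11−1) = 110 = 2 · 5 · 11.
Divisors of 110: 1, 2, 5, 10, 11, 22, 55, 110.
Compute 92^d (mod 121) for the divisors d until we hit 1:
92^1 ≡ 92 (mod 121)
92^2 ≡ 115 (mod 121)
92^5 ≡ 45 (mod 121)
92^10 ≡ 89 (mod 121)
92^11 ≡ 81 (mod 121)
92^22 ≡ 27 (mod 121)
92^55 ≡ 1 (mod 121) ✓
The order of 92 is 55, so the subgroup it generates has 55 elements.
The index is φ(121) / ord(92) = 110 / 55 = 2.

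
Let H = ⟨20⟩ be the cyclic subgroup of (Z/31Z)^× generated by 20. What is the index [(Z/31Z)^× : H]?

The order of 20 must divide φ(31) = 31 − 1 = 30 = 2 · 3 · 5.
Divisors of 30: 1, 2, 3, 5, 6, 10, 15, 30.
Check 20^d mod 31 for each divisor in increasing order:
20^1 ≡ 20 (mod 31)
20^2 ≡ 28 (mod 31)
20^3 ≡ 2 (mod 31)
20^5 ≡ 25 (mod 31)
20^6 ≡ 4 (mod 31)
20^10 ≡ 5 (mod 31)
20^15 ≡ 1 (mod 31) ✓
Thus |⟨20⟩| = ord(20) = 15.
[(Z/31Z)^× : ⟨20⟩] = 30/15 = 2.

2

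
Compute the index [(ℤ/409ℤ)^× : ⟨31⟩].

51

ord(31) | φ(409) = 409 − 1 = 408 = 2^3 · 3 · 17.
Divisors of 408: 1, 2, 3, 4, 6, 8, 12, 17, 24, 34, 51, 68, 102, 136, 204, 408.
Test each divisor d:
31^1 ≡ 31 (mod 409)
31^2 ≡ 143 (mod 409)
31^3 ≡ 343 (mod 409)
31^4 ≡ 408 (mod 409)
31^6 ≡ 266 (mod 409)
31^8 ≡ 1 (mod 409) ✓
Thus |⟨31⟩| = ord(31) = 8.
[(Z/409Z)^× : ⟨31⟩] = 408/8 = 51.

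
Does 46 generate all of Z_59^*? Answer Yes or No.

No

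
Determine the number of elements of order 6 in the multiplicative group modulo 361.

2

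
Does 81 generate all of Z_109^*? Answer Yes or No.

φ(109) = 109 − 1 = 108 = 2^2 · 3^3.
Test 81^(108/q) mod 109 for each prime factor q of 108:
81^54 ≡ 1 (mod 109)  [q = 2: ≡ 1 ✗]
81^36 ≡ 63 (mod 109)  [q = 3: ≢ 1 ✓]
81^54 ≡ 1 shows ord(81) | 54, strictly less than φ(109); not a primitive root.

No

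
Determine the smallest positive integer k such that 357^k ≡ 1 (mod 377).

84

ord(357) | φ(377) = φ(13·29) = (13−1)·(29−1) = 12·28 = 336 = 2^4 · 3 · 7.
Divisors of 336: 1, 2, 3, 4, 6, 7, 8, 12, 14, 16, 21, 24, 28, 42, 48, 56, 84, 112, 168, 336.
Compute 357^d (mod 377) for the divisors d until we hit 1:
357^1 ≡ 357
357^2 ≡ 23
357^3 ≡ 294
357^4 ≡ 152
357^6 ≡ 103
357^7 ≡ 202
357^8 ≡ 107
357^12 ≡ 53
357^14 ≡ 88
357^16 ≡ 139
357^21 ≡ 57
357^24 ≡ 170
357^28 ≡ 204
357^42 ≡ 233
357^48 ≡ 248
357^56 ≡ 146
357^84 ≡ 1
Hence ord(357) = 84.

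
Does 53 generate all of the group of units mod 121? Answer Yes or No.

No

φ(121) = φ(11^2) = 11·(11−1) = 110 = 2 · 5 · 11.
53 is a primitive root mod 121 iff 53^(φ(121)/q) ≢ 1 for every prime q | φ(121), i.e. q ∈ {2, 5, 11}.
53^55 ≡ 1 (mod 121)  [q = 2: ≡ 1 ✗]
53^22 ≡ 81 (mod 121)  [q = 5: ≢ 1 ✓]
53^10 ≡ 23 (mod 121)  [q = 11: ≢ 1 ✓]
Since 53^55 ≡ 1, the order of 53 divides 55 < 110, so 53 is not a primitive root.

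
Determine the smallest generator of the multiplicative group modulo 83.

2

φ(83) = 83 − 1 = 82 = 2 · 41.
g is a primitive root iff g^(82/q) ≢ 1 (mod 83) for each prime q ∈ {2, 41}.
g = 2: 2^41 ≡ 82; 2^2 ≡ 4 — none is 1, so 2 is a primitive root.
Hence the least primitive root of 83 is 2.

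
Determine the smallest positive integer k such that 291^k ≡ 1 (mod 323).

Since 291 ∈ (Z/323Z)^×, its order divides φ(323) = φ(17·19) = (17−1)·(19−1) = 16·18 = 288 = 2^5 · 3^2.
Divisors of 288: 1, 2, 3, 4, 6, 8, 9, 12, 16, 18, 24, 32, 36, 48, 72, 96, 144, 288.
Check 291^d mod 323 for each divisor in increasing order:
291^1 ≡ 291 (mod 323)
291^2 ≡ 55 (mod 323)
291^3 ≡ 178 (mod 323)
291^4 ≡ 118 (mod 323)
291^6 ≡ 30 (mod 323)
291^8 ≡ 35 (mod 323)
291^9 ≡ 172 (mod 323)
291^12 ≡ 254 (mod 323)
291^16 ≡ 256 (mod 323)
291^18 ≡ 191 (mod 323)
291^24 ≡ 239 (mod 323)
291^32 ≡ 290 (mod 323)
291^36 ≡ 305 (mod 323)
291^48 ≡ 273 (mod 323)
291^72 ≡ 1 (mod 323) ✓
The smallest such exponent is 72, so the order of 291 is 72.

72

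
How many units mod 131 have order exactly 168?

0

φ(131) = 131 − 1 = 130 = 2 · 5 · 13.
Since (Z/131Z)^× is cyclic of order 130, the number of elements of order d is φ(d) when d | 130 and 0 otherwise.
Since 168 ∤ 130, the count is 0.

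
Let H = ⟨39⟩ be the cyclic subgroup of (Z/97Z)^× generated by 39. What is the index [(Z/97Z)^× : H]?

The order of 39 must divide φ(97) = 97 − 1 = 96 = 2^5 · 3.
Divisors of 96: 1, 2, 3, 4, 6, 8, 12, 16, 24, 32, 48, 96.
Check 39^d mod 97 for each divisor in increasing order:
39^1 ≡ 39
39^2 ≡ 66
39^3 ≡ 52
39^4 ≡ 88
39^6 ≡ 85
39^8 ≡ 81
39^12 ≡ 47
39^16 ≡ 62
39^24 ≡ 75
39^32 ≡ 61
39^48 ≡ 96
39^96 ≡ 1
So ord_97(39) = 96, hence |⟨39⟩| = 96.
The index is φ(97) / ord(39) = 96 / 96 = 1.

1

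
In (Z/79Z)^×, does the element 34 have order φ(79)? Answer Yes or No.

φ(79) = 79 − 1 = 78 = 2 · 3 · 13.
An element g generates (Z/79Z)^× iff g^(78/q) ≢ 1 (mod 79) for each prime q ∈ {2, 3, 13}.
34^39 ≡ 78 (mod 79)  [q = 2: ≢ 1 ✓]
34^26 ≡ 23 (mod 79)  [q = 3: ≢ 1 ✓]
34^6 ≡ 22 (mod 79)  [q = 13: ≢ 1 ✓]
None equal 1, so ord_79(34) = 78: 34 is a primitive root.

Yes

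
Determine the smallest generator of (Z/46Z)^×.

5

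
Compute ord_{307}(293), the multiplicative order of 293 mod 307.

ord(293) | φ(307) = 307 − 1 = 306 = 2 · 3^2 · 17.
Divisors of 306: 1, 2, 3, 6, 9, 17, 18, 34, 51, 102, 153, 306.
Check 293^d mod 307 for each divisor in increasing order:
293^1 ≡ 293
293^2 ≡ 196
293^3 ≡ 19
293^6 ≡ 54
293^9 ≡ 105
293^17 ≡ 287
293^18 ≡ 280
293^34 ≡ 93
293^51 ≡ 289
293^102 ≡ 17
293^153 ≡ 1
The smallest such exponent is 153, so the order of 293 is 153.

153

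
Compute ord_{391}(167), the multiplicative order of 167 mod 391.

176

By Lagrange's theorem, ord_391(167) divides φ(391) = φ(17·23) = (17−1)·(23−1) = 16·22 = 352 = 2^5 · 11.
Divisors of 352: 1, 2, 4, 8, 11, 16, 22, 32, 44, 88, 176, 352.
Check 167^d mod 391 for each divisor in increasing order:
167^1 ≡ 167 (mod 391)
167^2 ≡ 128 (mod 391)
167^4 ≡ 353 (mod 391)
167^8 ≡ 271 (mod 391)
167^11 ≡ 231 (mod 391)
167^16 ≡ 324 (mod 391)
167^22 ≡ 185 (mod 391)
167^32 ≡ 188 (mod 391)
167^44 ≡ 208 (mod 391)
167^88 ≡ 254 (mod 391)
167^176 ≡ 1 (mod 391) ✓
Hence ord(167) = 176.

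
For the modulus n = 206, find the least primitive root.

φ(206) = φ(2)·φ(103) = 1·102 = 102 = 2 · 3 · 17.
Test candidates g = 2, 3, … against the prime factors q ∈ {2, 3, 17} of φ(206): g is a generator iff g^(102/q) ≢ 1 for every such q.
g = 2: gcd(2, 206) = 2 > 1, not a unit — skip.
g = 3: 3^51 ≡ 205; 3^34 ≡ 1 — hits 1, so not a primitive root.
g = 4: gcd(4, 206) = 2 > 1, not a unit — skip.
g = 5: 5^51 ≡ 205; 5^34 ≡ 159; 5^6 ≡ 175 — none is 1, so 5 is a primitive root.
The smallest primitive root modulo 206 is 5.

5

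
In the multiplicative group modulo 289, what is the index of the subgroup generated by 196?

ord(196) | φ(289) = φ(17^2) = 17·(17−1) = 272 = 2^4 · 17.
Divisors of 272: 1, 2, 4, 8, 16, 17, 34, 68, 136, 272.
Compute 196^d (mod 289) for the divisors d until we hit 1:
196^1 ≡ 196 (mod 289)
196^2 ≡ 268 (mod 289)
196^4 ≡ 152 (mod 289)
196^8 ≡ 273 (mod 289)
196^16 ≡ 256 (mod 289)
196^17 ≡ 179 (mod 289)
196^34 ≡ 251 (mod 289)
196^68 ≡ 288 (mod 289)
196^136 ≡ 1 (mod 289) ✓
Thus |⟨196⟩| = ord(196) = 136.
Index = |(Z/289Z)^×| / |⟨196⟩| = 272 / 136 = 2.

2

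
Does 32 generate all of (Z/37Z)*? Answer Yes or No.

φ(37) = 37 − 1 = 36 = 2^2 · 3^2.
An element g generates (Z/37Z)^× iff g^(36/q) ≢ 1 (mod 37) for each prime q ∈ {2, 3}.
32^18 ≡ 36 (mod 37)  [q = 2: ≢ 1 ✓]
32^12 ≡ 10 (mod 37)  [q = 3: ≢ 1 ✓]
Every test exponent gives a nontrivial residue, hence 32 generates the full group.

Yes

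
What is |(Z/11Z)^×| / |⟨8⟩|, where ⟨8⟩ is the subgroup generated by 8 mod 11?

ord(8) | φ(11) = 11 − 1 = 10 = 2 · 5.
Divisors of 10: 1, 2, 5, 10.
Test each divisor d:
8^1 ≡ 8
8^2 ≡ 9
8^5 ≡ 10
8^10 ≡ 1
The order of 8 is 10, so the subgroup it generates has 10 elements.
The index is φ(11) / ord(8) = 10 / 10 = 1.

1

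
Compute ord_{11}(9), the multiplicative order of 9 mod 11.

The order of 9 must divide φ(11) = 11 − 1 = 10 = 2 · 5.
Divisors of 10: 1, 2, 5, 10.
Test each divisor d:
9^1 ≡ 9
9^2 ≡ 4
9^5 ≡ 1
The smallest such exponent is 5, so the order of 9 is 5.

5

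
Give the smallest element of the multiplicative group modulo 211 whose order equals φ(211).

2

φ(211) = 211 − 1 = 210 = 2 · 3 · 5 · 7.
g is a primitive root iff g^(210/q) ≢ 1 (mod 211) for each prime q ∈ {2, 3, 5, 7}.
g = 2: 2^105 ≡ 210; 2^70 ≡ 196; 2^42 ≡ 107; 2^30 ≡ 171 — none is 1, so 2 is a primitive root.
Hence the least primitive root of 211 is 2.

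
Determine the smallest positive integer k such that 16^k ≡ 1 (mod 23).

The order of 16 must divide φ(23) = 23 − 1 = 22 = 2 · 11.
Divisors of 22: 1, 2, 11, 22.
Test each divisor d:
16^1 ≡ 16 (mod 23)
16^2 ≡ 3 (mod 23)
16^11 ≡ 1 (mod 23) ✓
Therefore the multiplicative order of 16 modulo 23 is 11.

11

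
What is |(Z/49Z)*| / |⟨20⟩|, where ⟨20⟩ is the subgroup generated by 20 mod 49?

ord(20) | φ(49) = φ(7^2) = 7·(7−1) = 42 = 2 · 3 · 7.
Divisors of 42: 1, 2, 3, 6, 7, 14, 21, 42.
Compute 20^d (mod 49) for the divisors d until we hit 1:
20^1 ≡ 20 (mod 49)
20^2 ≡ 8 (mod 49)
20^3 ≡ 13 (mod 49)
20^6 ≡ 22 (mod 49)
20^7 ≡ 48 (mod 49)
20^14 ≡ 1 (mod 49) ✓
So ord_49(20) = 14, hence |⟨20⟩| = 14.
[(Z/49Z)^× : ⟨20⟩] = 42/14 = 3.

3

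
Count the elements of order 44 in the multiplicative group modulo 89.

20

φ(89) = 89 − 1 = 88 = 2^3 · 11.
Since (Z/89Z)^× is cyclic of order 88, the number of elements of order d is φ(d) when d | 88 and 0 otherwise.
44 = 2^2 · 11 divides 88, and φ(44) = 20.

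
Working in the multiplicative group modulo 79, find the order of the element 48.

By Lagrange's theorem, ord_79(48) divides φ(79) = 79 − 1 = 78 = 2 · 3 · 13.
Divisors of 78: 1, 2, 3, 6, 13, 26, 39, 78.
Check 48^d mod 79 for each divisor in increasing order:
48^1 ≡ 48 (mod 79)
48^2 ≡ 13 (mod 79)
48^3 ≡ 71 (mod 79)
48^6 ≡ 64 (mod 79)
48^13 ≡ 56 (mod 79)
48^26 ≡ 55 (mod 79)
48^39 ≡ 78 (mod 79)
48^78 ≡ 1 (mod 79) ✓
Hence ord(48) = 78.

78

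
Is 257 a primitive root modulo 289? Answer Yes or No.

No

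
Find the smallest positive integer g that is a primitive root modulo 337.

10

φ(337) = 337 − 1 = 336 = 2^4 · 3 · 7.
Test candidates g = 2, 3, … against the prime factors q ∈ {2, 3, 7} of φ(337): g is a generator iff g^(336/q) ≢ 1 for every such q.
g = 2: 2^168 ≡ 1 — hits 1, so not a primitive root.
g = 3: 3^168 ≡ 1 — hits 1, so not a primitive root.
g = 4: 4^168 ≡ 1 — hits 1, so not a primitive root.
g = 5: 5^168 ≡ 336; 5^112 ≡ 1 — hits 1, so not a primitive root.
g = 6: 6^168 ≡ 1 — hits 1, so not a primitive root.
g = 7: 7^168 ≡ 1 — hits 1, so not a primitive root.
g = 8: 8^168 ≡ 1 — hits 1, so not a primitive root.
g = 9: 9^168 ≡ 1 — hits 1, so not a primitive root.
g = 10: 10^168 ≡ 336; 10^112 ≡ 128; 10^48 ≡ 175 — none is 1, so 10 is a primitive root.
Hence the least primitive root of 337 is 10.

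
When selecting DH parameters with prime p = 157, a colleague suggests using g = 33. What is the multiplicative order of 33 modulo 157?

Since 33 ∈ (Z/157Z)^×, its order divides φ(157) = 157 − 1 = 156 = 2^2 · 3 · 13.
Divisors of 156: 1, 2, 3, 4, 6, 12, 13, 26, 39, 52, 78, 156.
Evaluate successive powers at the divisors of 156:
33^1 ≡ 33 (mod 157)
33^2 ≡ 147 (mod 157)
33^3 ≡ 141 (mod 157)
33^4 ≡ 100 (mod 157)
33^6 ≡ 99 (mod 157)
33^12 ≡ 67 (mod 157)
33^13 ≡ 13 (mod 157)
33^26 ≡ 12 (mod 157)
33^39 ≡ 156 (mod 157)
33^52 ≡ 144 (mod 157)
33^78 ≡ 1 (mod 157) ✓
Therefore the multiplicative order of 33 modulo 157 is 78.

78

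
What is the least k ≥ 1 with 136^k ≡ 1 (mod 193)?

192

Since 136 ∈ (Z/193Z)^×, its order divides φ(193) = 193 − 1 = 192 = 2^6 · 3.
Divisors of 192: 1, 2, 3, 4, 6, 8, 12, 16, 24, 32, 48, 64, 96, 192.
Compute 136^d (mod 193) for the divisors d until we hit 1:
136^1 ≡ 136 (mod 193)
136^2 ≡ 161 (mod 193)
136^3 ≡ 87 (mod 193)
136^4 ≡ 59 (mod 193)
136^6 ≡ 42 (mod 193)
136^8 ≡ 7 (mod 193)
136^12 ≡ 27 (mod 193)
136^16 ≡ 49 (mod 193)
136^24 ≡ 150 (mod 193)
136^32 ≡ 85 (mod 193)
136^48 ≡ 112 (mod 193)
136^64 ≡ 84 (mod 193)
136^96 ≡ 192 (mod 193)
136^192 ≡ 1 (mod 193) ✓
The smallest such exponent is 192, so the order of 136 is 192.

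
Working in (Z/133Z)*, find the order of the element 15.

18

Since 15 ∈ (Z/133Z)^×, its order divides φ(133) = φ(7·19) = (7−1)·(19−1) = 6·18 = 108 = 2^2 · 3^3.
Divisors of 108: 1, 2, 3, 4, 6, 9, 12, 18, 27, 36, 54, 108.
Evaluate successive powers at the divisors of 108:
15^1 ≡ 15 (mod 133)
15^2 ≡ 92 (mod 133)
15^3 ≡ 50 (mod 133)
15^4 ≡ 85 (mod 133)
15^6 ≡ 106 (mod 133)
15^9 ≡ 113 (mod 133)
15^12 ≡ 64 (mod 133)
15^18 ≡ 1 (mod 133) ✓
So ord_133(15) = 18.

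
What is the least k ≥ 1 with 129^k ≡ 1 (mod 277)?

92

Since 129 ∈ (Z/277Z)^×, its order divides φ(277) = 277 − 1 = 276 = 2^2 · 3 · 23.
Divisors of 276: 1, 2, 3, 4, 6, 12, 23, 46, 69, 92, 138, 276.
Compute 129^d (mod 277) for the divisors d until we hit 1:
129^1 ≡ 129
129^2 ≡ 21
129^3 ≡ 216
129^4 ≡ 164
129^6 ≡ 120
129^12 ≡ 273
129^23 ≡ 217
129^46 ≡ 276
129^69 ≡ 60
129^92 ≡ 1
So ord_277(129) = 92.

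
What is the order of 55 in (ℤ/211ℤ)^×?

5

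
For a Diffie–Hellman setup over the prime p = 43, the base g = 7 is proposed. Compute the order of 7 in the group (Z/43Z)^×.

By Lagrange's theorem, ord_43(7) divides φ(43) = 43 − 1 = 42 = 2 · 3 · 7.
Divisors of 42: 1, 2, 3, 6, 7, 14, 21, 42.
Compute 7^d (mod 43) for the divisors d until we hit 1:
7^1 ≡ 7 (mod 43)
7^2 ≡ 6 (mod 43)
7^3 ≡ 42 (mod 43)
7^6 ≡ 1 (mod 43) ✓
Therefore the multiplicative order of 7 modulo 43 is 6.

6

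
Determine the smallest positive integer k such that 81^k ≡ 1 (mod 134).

By Lagrange's theorem, ord_134(81) divides φ(134) = φ(2)·φ(67) = 1·66 = 66 = 2 · 3 · 11.
Divisors of 66: 1, 2, 3, 6, 11, 22, 33, 66.
Check 81^d mod 134 for each divisor in increasing order:
81^1 ≡ 81 (mod 134)
81^2 ≡ 129 (mod 134)
81^3 ≡ 131 (mod 134)
81^6 ≡ 9 (mod 134)
81^11 ≡ 1 (mod 134) ✓
Therefore the multiplicative order of 81 modulo 134 is 11.

11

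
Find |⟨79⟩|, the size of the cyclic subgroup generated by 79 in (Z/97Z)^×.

16

ord(79) | φ(97) = 97 − 1 = 96 = 2^5 · 3.
Divisors of 96: 1, 2, 3, 4, 6, 8, 12, 16, 24, 32, 48, 96.
Evaluate successive powers at the divisors of 96:
79^1 ≡ 79
79^2 ≡ 33
79^3 ≡ 85
79^4 ≡ 22
79^6 ≡ 47
79^8 ≡ 96
79^12 ≡ 75
79^16 ≡ 1
Hence ord(79) = 16.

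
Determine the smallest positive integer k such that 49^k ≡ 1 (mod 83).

ord(49) | φ(83) = 83 − 1 = 82 = 2 · 41.
Divisors of 82: 1, 2, 41, 82.
Compute 49^d (mod 83) for the divisors d until we hit 1:
49^1 ≡ 49
49^2 ≡ 77
49^41 ≡ 1
So ord_83(49) = 41.

41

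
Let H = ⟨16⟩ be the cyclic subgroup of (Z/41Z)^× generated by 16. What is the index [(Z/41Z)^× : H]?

8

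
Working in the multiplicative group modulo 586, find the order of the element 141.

By Lagrange's theorem, ord_586(141) divides φ(586) = φ(2)·φ(293) = 1·292 = 292 = 2^2 · 73.
Divisors of 292: 1, 2, 4, 73, 146, 292.
Compute 141^d (mod 586) for the divisors d until we hit 1:
141^1 ≡ 141
141^2 ≡ 543
141^4 ≡ 91
141^73 ≡ 1
Hence ord(141) = 73.

73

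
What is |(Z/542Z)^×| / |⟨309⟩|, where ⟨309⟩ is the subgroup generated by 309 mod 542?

1

The order of 309 must divide φ(542) = φ(2)·φ(271) = 1·270 = 270 = 2 · 3^3 · 5.
Divisors of 270: 1, 2, 3, 5, 6, 9, 10, 15, 18, 27, 30, 45, 54, 90, 135, 270.
Test each divisor d:
309^1 ≡ 309 (mod 542)
309^2 ≡ 89 (mod 542)
309^3 ≡ 401 (mod 542)
309^5 ≡ 459 (mod 542)
309^6 ≡ 369 (mod 542)
309^9 ≡ 3 (mod 542)
309^10 ≡ 385 (mod 542)
309^15 ≡ 23 (mod 542)
309^18 ≡ 9 (mod 542)
309^27 ≡ 27 (mod 542)
309^30 ≡ 529 (mod 542)
309^45 ≡ 243 (mod 542)
309^54 ≡ 187 (mod 542)
309^90 ≡ 513 (mod 542)
309^135 ≡ 541 (mod 542)
309^270 ≡ 1 (mod 542) ✓
The order of 309 is 270, so the subgroup it generates has 270 elements.
The index is φ(542) / ord(309) = 270 / 270 = 1.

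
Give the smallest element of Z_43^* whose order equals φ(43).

3

φ(43) = 43 − 1 = 42 = 2 · 3 · 7.
Test candidates g = 2, 3, … against the prime factors q ∈ {2, 3, 7} of φ(43): g is a generator iff g^(42/q) ≢ 1 for every such q.
g = 2: 2^21 ≡ 42; 2^14 ≡ 1 — hits 1, so not a primitive root.
g = 3: 3^21 ≡ 42; 3^14 ≡ 36; 3^6 ≡ 41 — none is 1, so 3 is a primitive root.
So 3 is the smallest generator of (Z/43Z)^×.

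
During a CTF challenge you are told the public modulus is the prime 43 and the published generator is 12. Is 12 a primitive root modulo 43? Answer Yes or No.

φ(43) = 43 − 1 = 42 = 2 · 3 · 7.
12 is a primitive root mod 43 iff 12^(φ(43)/q) ≢ 1 for every prime q | φ(43), i.e. q ∈ {2, 3, 7}.
12^21 ≡ 42 (mod 43)  [q = 2: ≢ 1 ✓]
12^14 ≡ 36 (mod 43)  [q = 3: ≢ 1 ✓]
12^6 ≡ 21 (mod 43)  [q = 7: ≢ 1 ✓]
All checks pass, so 12 has order 42 and is a primitive root modulo 43.

Yes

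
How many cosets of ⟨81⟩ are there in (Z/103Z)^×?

6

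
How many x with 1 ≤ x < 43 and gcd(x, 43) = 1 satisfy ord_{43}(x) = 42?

φ(43) = 43 − 1 = 42 = 2 · 3 · 7.
In a cyclic group of order 42, there are φ(d) elements of order d for each divisor d of 42, and zero for non-divisors.
42 = 2 · 3 · 7 divides 42, and φ(42) = 12.

12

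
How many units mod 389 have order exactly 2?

φ(389) = 389 − 1 = 388 = 2^2 · 97.
(Z/389Z)^× is cyclic (|G| = 388); a cyclic group of order m has exactly φ(d) elements of each order d | m, and none otherwise.
2 | 388, and φ(2) = 2 − 1 = 1.

1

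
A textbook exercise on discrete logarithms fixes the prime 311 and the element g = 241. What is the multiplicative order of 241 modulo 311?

310

By Lagrange's theorem, ord_311(241) divides φ(311) = 311 − 1 = 310 = 2 · 5 · 31.
Divisors of 310: 1, 2, 5, 10, 31, 62, 155, 310.
Evaluate successive powers at the divisors of 310:
241^1 ≡ 241 (mod 311)
241^2 ≡ 235 (mod 311)
241^5 ≡ 291 (mod 311)
241^10 ≡ 89 (mod 311)
241^31 ≡ 95 (mod 311)
241^62 ≡ 6 (mod 311)
241^155 ≡ 310 (mod 311)
241^310 ≡ 1 (mod 311) ✓
The smallest such exponent is 310, so the order of 241 is 310.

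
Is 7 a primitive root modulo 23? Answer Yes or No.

φ(23) = 23 − 1 = 22 = 2 · 11.
7 is a primitive root mod 23 iff 7^(φ(23)/q) ≢ 1 for every prime q | φ(23), i.e. q ∈ {2, 11}.
7^11 ≡ 22 (mod 23)  [q = 2: ≢ 1 ✓]
7^2 ≡ 3 (mod 23)  [q = 11: ≢ 1 ✓]
Every test exponent gives a nontrivial residue, hence 7 generates the full group.

Yes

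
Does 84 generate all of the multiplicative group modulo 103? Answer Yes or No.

Yes

φ(103) = 103 − 1 = 102 = 2 · 3 · 17.
84 is a primitive root mod 103 iff 84^(φ(103)/q) ≢ 1 for every prime q | φ(103), i.e. q ∈ {2, 3, 17}.
84^51 ≡ 102 (mod 103)  [q = 2: ≢ 1 ✓]
84^34 ≡ 46 (mod 103)  [q = 3: ≢ 1 ✓]
84^6 ≡ 13 (mod 103)  [q = 17: ≢ 1 ✓]
Every test exponent gives a nontrivial residue, hence 84 generates the full group.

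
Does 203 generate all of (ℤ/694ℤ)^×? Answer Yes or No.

Yes

φ(694) = φ(2)·φ(347) = 1·346 = 346 = 2 · 173.
An element g generates (Z/694Z)^× iff g^(346/q) ≢ 1 (mod 694) for each prime q ∈ {2, 173}.
203^173 ≡ 693 (mod 694)  [q = 2: ≢ 1 ✓]
203^2 ≡ 263 (mod 694)  [q = 173: ≢ 1 ✓]
All checks pass, so 203 has order 346 and is a primitive root modulo 694.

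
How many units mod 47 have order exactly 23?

φ(47) = 47 − 1 = 46 = 2 · 23.
(Z/47Z)^× is cyclic (|G| = 46); a cyclic group of order m has exactly φ(d) elements of each order d | m, and none otherwise.
23 | 46, and φ(23) = 23 − 1 = 22.

22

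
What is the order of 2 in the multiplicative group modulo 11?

10

ord(2) | φ(11) = 11 − 1 = 10 = 2 · 5.
Divisors of 10: 1, 2, 5, 10.
Evaluate successive powers at the divisors of 10:
2^1 ≡ 2 (mod 11)
2^2 ≡ 4 (mod 11)
2^5 ≡ 10 (mod 11)
2^10 ≡ 1 (mod 11) ✓
So ord_11(2) = 10.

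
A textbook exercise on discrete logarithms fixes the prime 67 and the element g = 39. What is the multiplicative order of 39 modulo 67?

33

Since 39 ∈ (Z/67Z)^×, its order divides φ(67) = 67 − 1 = 66 = 2 · 3 · 11.
Divisors of 66: 1, 2, 3, 6, 11, 22, 33, 66.
Test each divisor d:
39^1 ≡ 39 (mod 67)
39^2 ≡ 47 (mod 67)
39^3 ≡ 24 (mod 67)
39^6 ≡ 40 (mod 67)
39^11 ≡ 29 (mod 67)
39^22 ≡ 37 (mod 67)
39^33 ≡ 1 (mod 67) ✓
Therefore the multiplicative order of 39 modulo 67 is 33.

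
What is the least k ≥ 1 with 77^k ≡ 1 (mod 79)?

By Lagrange's theorem, ord_79(77) divides φ(79) = 79 − 1 = 78 = 2 · 3 · 13.
Divisors of 78: 1, 2, 3, 6, 13, 26, 39, 78.
Test each divisor d:
77^1 ≡ 77 (mod 79)
77^2 ≡ 4 (mod 79)
77^3 ≡ 71 (mod 79)
77^6 ≡ 64 (mod 79)
77^13 ≡ 24 (mod 79)
77^26 ≡ 23 (mod 79)
77^39 ≡ 78 (mod 79)
77^78 ≡ 1 (mod 79) ✓
So ord_79(77) = 78.

78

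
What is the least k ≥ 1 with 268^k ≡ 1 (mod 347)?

173

By Lagrange's theorem, ord_347(268) divides φ(347) = 347 − 1 = 346 = 2 · 173.
Divisors of 346: 1, 2, 173, 346.
Evaluate successive powers at the divisors of 346:
268^1 ≡ 268 (mod 347)
268^2 ≡ 342 (mod 347)
268^173 ≡ 1 (mod 347) ✓
The smallest such exponent is 173, so the order of 268 is 173.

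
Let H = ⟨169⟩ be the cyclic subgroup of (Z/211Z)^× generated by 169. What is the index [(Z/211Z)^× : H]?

Since 169 ∈ (Z/211Z)^×, its order divides φ(211) = 211 − 1 = 210 = 2 · 3 · 5 · 7.
Divisors of 210: 1, 2, 3, 5, 6, 7, 10, 14, 15, 21, 30, 35, 42, 70, 105, 210.
Evaluate successive powers at the divisors of 210:
169^1 ≡ 169 (mod 211)
169^2 ≡ 76 (mod 211)
169^3 ≡ 184 (mod 211)
169^5 ≡ 58 (mod 211)
169^6 ≡ 96 (mod 211)
169^7 ≡ 188 (mod 211)
169^10 ≡ 199 (mod 211)
169^14 ≡ 107 (mod 211)
169^15 ≡ 148 (mod 211)
169^21 ≡ 71 (mod 211)
169^30 ≡ 171 (mod 211)
169^35 ≡ 1 (mod 211) ✓
The order of 169 is 35, so the subgroup it generates has 35 elements.
[(Z/211Z)^× : ⟨169⟩] = 210/35 = 6.

6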